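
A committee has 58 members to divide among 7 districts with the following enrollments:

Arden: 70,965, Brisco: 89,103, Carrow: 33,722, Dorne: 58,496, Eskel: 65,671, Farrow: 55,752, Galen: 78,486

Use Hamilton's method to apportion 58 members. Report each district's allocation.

Arden=9; Brisco=12; Carrow=4; Dorne=8; Eskel=8; Farrow=7; Galen=10

Standard divisor: 452195 ÷ 58 ≈ 7796.466.
Standard quotas: Arden 9.1022, Brisco 11.4286, Carrow 4.3253, Dorne 7.5029, Eskel 8.4232, Farrow 7.1509, Galen 10.0669.
Lower quotas: Arden 9, Brisco 11, Carrow 4, Dorne 7, Eskel 8, Farrow 7, Galen 10 (sum 56, leaving 2 seats).
Remainders in descending order: Dorne 0.5029, Brisco 0.4286, Eskel 0.4232, Carrow 0.3253, Farrow 0.1509, Arden 0.1022, Galen 0.0669.
The surplus seats go to Dorne, Brisco.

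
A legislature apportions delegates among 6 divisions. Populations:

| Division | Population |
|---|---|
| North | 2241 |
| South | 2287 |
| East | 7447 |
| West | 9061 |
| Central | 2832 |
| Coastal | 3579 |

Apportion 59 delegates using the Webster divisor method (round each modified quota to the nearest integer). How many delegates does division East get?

Standard divisor 27447/59 ≈ 465.203; standard quotas: North 4.817, South 4.916, East 16.008, West 19.478, Central 6.088, Coastal 7.693.
Rounding to the nearest integer gives North 5, South 5, East 16, West 19, Central 6, Coastal 8 — total 59, matching the house size, so no adjustment is needed.
East receives 16.

16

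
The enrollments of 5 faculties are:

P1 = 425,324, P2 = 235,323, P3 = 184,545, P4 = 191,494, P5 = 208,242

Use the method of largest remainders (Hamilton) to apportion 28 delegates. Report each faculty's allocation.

Total 1244928; standard divisor 1244928/28 ≈ 44461.714.
Standard quotas: P1 9.5661, P2 5.2927, P3 4.1506, P4 4.3069, P5 4.6836.
Lower quotas: P1 9, P2 5, P3 4, P4 4, P5 4 (sum 26, leaving 2 seats).
Remainders in descending order: P5 0.6836, P1 0.5661, P4 0.3069, P2 0.2927, P3 0.1506.
The surplus seats go to P5, P1.

P1=10, P2=5, P3=4, P4=4, P5=5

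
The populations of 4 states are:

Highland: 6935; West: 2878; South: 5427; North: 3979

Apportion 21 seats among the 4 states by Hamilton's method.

The standard divisor is 19219/21 ≈ 915.19.
Standard quotas: Highland 7.5777, West 3.1447, South 5.9299, North 4.3477.
Lower quotas: Highland 7, West 3, South 5, North 4 (sum 19, leaving 2 seats).
Remainders in descending order: South 0.9299, Highland 0.5777, North 0.3477, West 0.1447.
Largest remainders: South, Highland receive the extra seats.

Highland=8, West=3, South=6, North=4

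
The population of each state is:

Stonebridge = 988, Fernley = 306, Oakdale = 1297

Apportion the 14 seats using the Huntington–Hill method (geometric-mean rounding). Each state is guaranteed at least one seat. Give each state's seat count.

With divisor 190: modified quotas Stonebridge 5.200, Fernley 1.611, Oakdale 6.826.
Geometric-mean thresholds: Stonebridge √(5·6)=5.477, Fernley √(1·2)=1.414, Oakdale √(6·7)=6.481.
Each quota rounded against its threshold gives Stonebridge 5, Fernley 2, Oakdale 7 (total 14).

Stonebridge 5, Fernley 2, Oakdale 7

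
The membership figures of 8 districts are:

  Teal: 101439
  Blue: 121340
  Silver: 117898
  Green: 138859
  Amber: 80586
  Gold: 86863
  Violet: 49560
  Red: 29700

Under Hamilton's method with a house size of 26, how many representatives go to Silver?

4

Total 726245; standard divisor 726245/26 ≈ 27932.5.
Standard quotas: Teal 3.6316, Blue 4.3440, Silver 4.2208, Green 4.9712, Amber 2.8850, Gold 3.1097, Violet 1.7743, Red 1.0633.
Lower quotas: Teal 3, Blue 4, Silver 4, Green 4, Amber 2, Gold 3, Violet 1, Red 1 (sum 22, leaving 4 seats).
Remainders in descending order: Green 0.9712, Amber 0.8850, Violet 0.7743, Teal 0.6316, Blue 0.3440, Silver 0.2208, Gold 0.1097, Red 0.0633.
The surplus seats go to Green, Amber, Violet, Teal.
Silver receives 4.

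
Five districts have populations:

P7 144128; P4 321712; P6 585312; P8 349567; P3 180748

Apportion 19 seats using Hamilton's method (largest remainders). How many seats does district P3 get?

The standard divisor is 1581467/19 ≈ 83235.105.
Standard quotas: P7 1.7316, P4 3.8651, P6 7.0320, P8 4.1998, P3 2.1715.
Lower quotas: P7 1, P4 3, P6 7, P8 4, P3 2 (sum 17, leaving 2 seats).
Remainders in descending order: P4 0.8651, P7 0.7316, P8 0.1998, P3 0.1715, P6 0.0320.
Largest remainders: P4, P7 receive the extra seats.
P3 receives 2.

2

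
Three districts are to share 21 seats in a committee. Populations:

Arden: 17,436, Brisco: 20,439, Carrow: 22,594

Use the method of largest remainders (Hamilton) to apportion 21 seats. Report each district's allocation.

Total 60469; standard divisor 60469/21 ≈ 2879.476.
Standard quotas: Arden 6.0553, Brisco 7.0982, Carrow 7.8466.
Lower quotas: Arden 6, Brisco 7, Carrow 7 (sum 20, leaving 1 seat).
Remainders in descending order: Carrow 0.8466, Brisco 0.0982, Arden 0.0553.
The surplus seat goes to Carrow.

Arden=6, Brisco=7, Carrow=8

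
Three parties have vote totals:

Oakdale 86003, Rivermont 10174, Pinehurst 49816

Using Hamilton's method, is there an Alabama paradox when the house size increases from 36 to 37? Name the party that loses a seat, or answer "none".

Rivermont

At 36 seats: Oakdale 21, Rivermont 3, Pinehurst 12.
At 37 seats: Oakdale 22, Rivermont 2, Pinehurst 13.
Rivermont drops from 3 to 2.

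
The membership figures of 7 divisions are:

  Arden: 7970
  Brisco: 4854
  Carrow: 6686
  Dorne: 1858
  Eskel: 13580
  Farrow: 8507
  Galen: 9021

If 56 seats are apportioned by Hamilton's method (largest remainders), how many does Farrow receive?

The standard divisor is 52476/56 ≈ 937.071.
Standard quotas: Arden 8.5052, Brisco 5.1800, Carrow 7.1350, Dorne 1.9828, Eskel 14.4920, Farrow 9.0783, Galen 9.6268.
Lower quotas: Arden 8, Brisco 5, Carrow 7, Dorne 1, Eskel 14, Farrow 9, Galen 9 (sum 53, leaving 3 seats).
Remainders in descending order: Dorne 0.9828, Galen 0.6268, Arden 0.5052, Eskel 0.4920, Brisco 0.1800, Carrow 0.1350, Farrow 0.0783.
Largest remainders: Dorne, Galen, Arden receive the extra seats.
Farrow receives 9.

9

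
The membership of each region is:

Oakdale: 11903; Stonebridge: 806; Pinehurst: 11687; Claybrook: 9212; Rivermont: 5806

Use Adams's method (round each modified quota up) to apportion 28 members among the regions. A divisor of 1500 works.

Oakdale 8, Stonebridge 1, Pinehurst 8, Claybrook 7, Rivermont 4

With modified divisor 1500: modified quotas Oakdale 7.935, Stonebridge 0.537, Pinehurst 7.791, Claybrook 6.141, Rivermont 3.871.
Rounding up: Oakdale 8, Stonebridge 1, Pinehurst 8, Claybrook 7, Rivermont 4 (total 28).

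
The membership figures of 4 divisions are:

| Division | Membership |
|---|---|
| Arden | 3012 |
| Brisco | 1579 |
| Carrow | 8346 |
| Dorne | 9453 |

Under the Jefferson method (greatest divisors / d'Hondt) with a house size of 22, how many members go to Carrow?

Standard divisor 22390/22 ≈ 1017.727; standard quotas: Arden 2.960, Brisco 1.551, Carrow 8.201, Dorne 9.288.
Rounding down gives 2, 1, 8, 9 = 20 seats, so the divisor must be adjusted.
With modified divisor 940: modified quotas Arden 3.204, Brisco 1.680, Carrow 8.879, Dorne 10.056.
Rounding down: Arden 3, Brisco 1, Carrow 8, Dorne 10 (total 22).
Carrow receives 8.

8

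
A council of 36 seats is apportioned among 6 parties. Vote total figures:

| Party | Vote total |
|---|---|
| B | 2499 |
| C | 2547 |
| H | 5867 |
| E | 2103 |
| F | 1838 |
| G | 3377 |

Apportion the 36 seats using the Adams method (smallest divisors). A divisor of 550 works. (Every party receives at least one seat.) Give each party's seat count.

With modified divisor 550: modified quotas B 4.544, C 4.631, H 10.667, E 3.824, F 3.342, G 6.140.
Rounding up: B 5, C 5, H 11, E 4, F 4, G 7 (total 36).

B 5, C 5, H 11, E 4, F 4, G 7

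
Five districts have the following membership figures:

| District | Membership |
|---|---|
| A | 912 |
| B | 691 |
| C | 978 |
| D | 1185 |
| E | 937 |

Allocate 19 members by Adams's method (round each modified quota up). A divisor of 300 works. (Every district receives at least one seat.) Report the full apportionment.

A=4; B=3; C=4; D=4; E=4

With modified divisor 300: modified quotas A 3.040, B 2.303, C 3.260, D 3.950, E 3.123.
Rounding up: A 4, B 3, C 4, D 4, E 4 (total 19).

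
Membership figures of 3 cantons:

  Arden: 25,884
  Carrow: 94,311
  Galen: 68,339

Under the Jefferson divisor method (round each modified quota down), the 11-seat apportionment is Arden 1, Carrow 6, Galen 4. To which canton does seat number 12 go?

Galen

Priority for the next seat is population ÷ (current seats + 1).
Priorities: Arden 12942.000, Carrow 13473.000, Galen 13667.800.
Highest priority: Galen.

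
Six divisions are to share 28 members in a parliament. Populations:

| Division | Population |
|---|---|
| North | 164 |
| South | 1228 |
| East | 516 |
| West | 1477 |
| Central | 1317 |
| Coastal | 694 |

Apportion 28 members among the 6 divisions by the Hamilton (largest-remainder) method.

Total 5396; standard divisor 5396/28 ≈ 192.714.
Standard quotas: North 0.851, South 6.372, East 2.678, West 7.664, Central 6.834, Coastal 3.601.
Lower quotas: North 0, South 6, East 2, West 7, Central 6, Coastal 3 (sum 24, leaving 4 seats).
Remainders in descending order: North 0.851, Central 0.834, East 0.678, West 0.664, Coastal 0.601, South 0.372.
Largest remainders: North, Central, East, West receive the extra seats.

North=1, South=6, East=3, West=8, Central=7, Coastal=3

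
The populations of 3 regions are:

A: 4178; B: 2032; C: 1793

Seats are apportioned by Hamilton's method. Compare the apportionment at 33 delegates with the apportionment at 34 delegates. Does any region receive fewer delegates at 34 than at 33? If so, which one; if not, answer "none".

C

At 33 seats: A 17, B 8, C 8.
At 34 seats: A 18, B 9, C 7.
C drops from 8 to 7.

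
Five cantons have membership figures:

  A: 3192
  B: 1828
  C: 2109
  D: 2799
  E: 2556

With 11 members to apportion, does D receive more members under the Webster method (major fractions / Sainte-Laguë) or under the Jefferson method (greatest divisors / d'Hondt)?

Webster: A 3, B 2, C 2, D 2, E 2.
Jefferson: A 3, B 1, C 2, D 3, E 2.
D gets 2 under Webster and 3 under Jefferson.

Jefferson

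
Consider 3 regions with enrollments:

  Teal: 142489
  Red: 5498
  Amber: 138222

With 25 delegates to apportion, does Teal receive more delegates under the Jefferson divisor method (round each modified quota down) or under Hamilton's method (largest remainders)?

Jefferson: Teal 13, Red 0, Amber 12.
Hamilton: Teal 12, Red 1, Amber 12.
Teal gets 13 under Jefferson and 12 under Hamilton.

Jefferson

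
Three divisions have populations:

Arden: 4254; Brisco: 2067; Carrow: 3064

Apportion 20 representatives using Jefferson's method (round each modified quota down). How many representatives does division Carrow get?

7

Standard divisor 9385/20 ≈ 469.25; standard quotas: Arden 9.066, Brisco 4.405, Carrow 6.530.
Rounding down gives 9, 4, 6 = 19 seats, so the divisor must be adjusted.
With modified divisor 430: modified quotas Arden 9.893, Brisco 4.807, Carrow 7.126.
Rounding down: Arden 9, Brisco 4, Carrow 7 (total 20).
Carrow receives 7.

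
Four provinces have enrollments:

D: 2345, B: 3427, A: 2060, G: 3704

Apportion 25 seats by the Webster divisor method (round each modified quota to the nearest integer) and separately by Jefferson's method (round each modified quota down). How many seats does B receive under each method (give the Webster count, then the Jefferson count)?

7 and 8

Webster: D 5, B 7, A 5, G 8.
Jefferson: D 5, B 8, A 4, G 8.
B gets 7 under Webster and 8 under Jefferson.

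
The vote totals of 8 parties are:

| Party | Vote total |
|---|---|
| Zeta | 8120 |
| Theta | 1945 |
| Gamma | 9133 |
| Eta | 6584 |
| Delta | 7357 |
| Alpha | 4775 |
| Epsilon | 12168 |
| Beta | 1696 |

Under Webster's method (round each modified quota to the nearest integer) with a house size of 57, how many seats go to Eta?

7

Standard divisor 51778/57 ≈ 908.386; standard quotas: Zeta 8.939, Theta 2.141, Gamma 10.054, Eta 7.248, Delta 8.099, Alpha 5.257, Epsilon 13.395, Beta 1.867.
Rounding to the nearest integer gives 9, 2, 10, 7, 8, 5, 13, 2 = 56 seats, so the divisor must be adjusted.
With modified divisor 890: modified quotas Zeta 9.124, Theta 2.185, Gamma 10.262, Eta 7.398, Delta 8.266, Alpha 5.365, Epsilon 13.672, Beta 1.906.
Rounding to the nearest integer: Zeta 9, Theta 2, Gamma 10, Eta 7, Delta 8, Alpha 5, Epsilon 14, Beta 2 (total 57).
Eta receives 7.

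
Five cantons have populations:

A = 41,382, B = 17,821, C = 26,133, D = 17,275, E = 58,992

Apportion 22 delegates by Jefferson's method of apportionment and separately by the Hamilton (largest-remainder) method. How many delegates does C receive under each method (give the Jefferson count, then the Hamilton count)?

Jefferson: A 6, B 2, C 3, D 2, E 9.
Hamilton: A 6, B 2, C 4, D 2, E 8.
C gets 3 under Jefferson and 4 under Hamilton.

3 and 4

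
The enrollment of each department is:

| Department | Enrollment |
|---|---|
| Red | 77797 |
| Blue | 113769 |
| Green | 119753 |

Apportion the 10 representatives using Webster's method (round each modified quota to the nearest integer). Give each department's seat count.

Red=2, Blue=4, Green=4

Standard divisor 311319/10 ≈ 31131.9; standard quotas: Red 2.499, Blue 3.654, Green 3.847.
Rounding to the nearest integer gives Red 2, Blue 4, Green 4 — total 10, matching the house size, so no adjustment is needed.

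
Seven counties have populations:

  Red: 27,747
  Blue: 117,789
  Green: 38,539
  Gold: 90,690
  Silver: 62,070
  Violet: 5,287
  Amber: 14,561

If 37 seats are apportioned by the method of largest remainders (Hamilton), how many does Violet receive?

1

Standard divisor: 356683 ÷ 37 ≈ 9640.081.
Standard quotas: Red 2.8783, Blue 12.2187, Green 3.9978, Gold 9.4076, Silver 6.4387, Violet 0.5484, Amber 1.5105.
Lower quotas: Red 2, Blue 12, Green 3, Gold 9, Silver 6, Violet 0, Amber 1 (sum 33, leaving 4 seats).
Remainders in descending order: Green 0.9978, Red 0.8783, Violet 0.5484, Amber 0.5105, Silver 0.4387, Gold 0.4076, Blue 0.2187.
The surplus seats go to Green, Red, Violet, Amber.
Violet receives 1.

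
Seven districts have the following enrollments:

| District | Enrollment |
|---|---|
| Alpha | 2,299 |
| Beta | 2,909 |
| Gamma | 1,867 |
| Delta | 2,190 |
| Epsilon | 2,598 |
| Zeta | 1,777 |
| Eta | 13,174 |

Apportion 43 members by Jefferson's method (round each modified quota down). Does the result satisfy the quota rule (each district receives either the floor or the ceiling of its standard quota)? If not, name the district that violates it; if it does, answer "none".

none

Standard quotas: Alpha 3.687, Beta 4.665, Gamma 2.994, Delta 3.512, Epsilon 4.166, Zeta 2.850, Eta 21.126.
Jefferson allocation: Alpha 3, Beta 5, Gamma 3, Delta 3, Epsilon 4, Zeta 3, Eta 22.
Every allocation lies between the lower and upper quota.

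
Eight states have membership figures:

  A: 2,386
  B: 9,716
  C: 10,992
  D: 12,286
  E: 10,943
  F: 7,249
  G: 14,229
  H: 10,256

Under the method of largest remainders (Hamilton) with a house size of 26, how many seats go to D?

The standard divisor is 78057/26 ≈ 3002.192.
Standard quotas: A 0.7948, B 3.2363, C 3.6613, D 4.0923, E 3.6450, F 2.4146, G 4.7395, H 3.4162.
Lower quotas: A 0, B 3, C 3, D 4, E 3, F 2, G 4, H 3 (sum 22, leaving 4 seats).
Remainders in descending order: A 0.7948, G 0.7395, C 0.6613, E 0.6450, H 0.4162, F 0.4146, B 0.2363, D 0.0923.
The surplus seats go to A, G, C, E.
D receives 4.

4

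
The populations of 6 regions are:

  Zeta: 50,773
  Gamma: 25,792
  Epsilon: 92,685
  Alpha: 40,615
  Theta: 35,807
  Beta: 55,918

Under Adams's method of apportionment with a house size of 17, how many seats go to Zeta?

Standard divisor 301590/17 ≈ 17740.588; standard quotas: Zeta 2.862, Gamma 1.454, Epsilon 5.224, Alpha 2.289, Theta 2.018, Beta 3.152.
Rounding up gives 3, 2, 6, 3, 3, 4 = 21 seats, so the divisor must be adjusted.
With modified divisor 21700: modified quotas Zeta 2.340, Gamma 1.189, Epsilon 4.271, Alpha 1.872, Theta 1.650, Beta 2.577.
Rounding up: Zeta 3, Gamma 2, Epsilon 5, Alpha 2, Theta 2, Beta 3 (total 17).
Zeta receives 3.

3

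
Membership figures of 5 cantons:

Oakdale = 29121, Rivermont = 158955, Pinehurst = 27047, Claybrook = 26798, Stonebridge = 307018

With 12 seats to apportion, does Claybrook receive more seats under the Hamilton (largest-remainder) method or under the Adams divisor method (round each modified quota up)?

Hamilton: Oakdale 1, Rivermont 3, Pinehurst 1, Claybrook 0, Stonebridge 7.
Adams: Oakdale 1, Rivermont 3, Pinehurst 1, Claybrook 1, Stonebridge 6.
Claybrook gets 0 under Hamilton and 1 under Adams.

Adams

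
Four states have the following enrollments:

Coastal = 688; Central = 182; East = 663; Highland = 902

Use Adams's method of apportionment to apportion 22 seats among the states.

Coastal 6; Central 2; East 6; Highland 8

Standard divisor 2435/22 ≈ 110.682; standard quotas: Coastal 6.216, Central 1.644, East 5.990, Highland 8.149.
Rounding up gives 7, 2, 6, 9 = 24 seats, so the divisor must be adjusted.
With modified divisor 120: modified quotas Coastal 5.733, Central 1.517, East 5.525, Highland 7.517.
Rounding up: Coastal 6, Central 2, East 6, Highland 8 (total 22).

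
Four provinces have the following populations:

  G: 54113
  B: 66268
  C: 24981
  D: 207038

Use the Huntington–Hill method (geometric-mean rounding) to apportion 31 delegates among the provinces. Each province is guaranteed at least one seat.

With divisor 11515: modified quotas G 4.699, B 5.755, C 2.169, D 17.980.
Geometric-mean thresholds: G √(4·5)=4.472, B √(5·6)=5.477, C √(2·3)=2.449, D √(17·18)=17.493.
Each quota rounded against its threshold gives G 5, B 6, C 2, D 18 (total 31).

G: 5, B: 6, C: 2, D: 18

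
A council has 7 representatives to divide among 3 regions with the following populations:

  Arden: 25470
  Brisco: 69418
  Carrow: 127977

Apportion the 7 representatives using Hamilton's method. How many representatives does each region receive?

Arden=1, Brisco=2, Carrow=4

Total 222865; standard divisor 222865/7 ≈ 31837.857.
Standard quotas: Arden 0.8000, Brisco 2.1804, Carrow 4.0196.
Lower quotas: Arden 0, Brisco 2, Carrow 4 (sum 6, leaving 1 seat).
Remainders in descending order: Arden 0.8000, Brisco 0.1804, Carrow 0.0196.
Largest remainder: Arden receives the extra seat.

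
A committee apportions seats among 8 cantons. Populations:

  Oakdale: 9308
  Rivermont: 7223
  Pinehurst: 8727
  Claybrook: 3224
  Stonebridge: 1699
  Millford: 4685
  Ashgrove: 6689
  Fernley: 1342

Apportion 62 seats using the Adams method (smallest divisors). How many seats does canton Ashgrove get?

10

Standard divisor 42897/62 ≈ 691.887; standard quotas: Oakdale 13.453, Rivermont 10.440, Pinehurst 12.613, Claybrook 4.660, Stonebridge 2.456, Millford 6.771, Ashgrove 9.668, Fernley 1.940.
Rounding up gives 14, 11, 13, 5, 3, 7, 10, 2 = 65 seats, so the divisor must be adjusted.
With modified divisor 740: modified quotas Oakdale 12.578, Rivermont 9.761, Pinehurst 11.793, Claybrook 4.357, Stonebridge 2.296, Millford 6.331, Ashgrove 9.039, Fernley 1.814.
Rounding up: Oakdale 13, Rivermont 10, Pinehurst 12, Claybrook 5, Stonebridge 3, Millford 7, Ashgrove 10, Fernley 2 (total 62).
Ashgrove receives 10.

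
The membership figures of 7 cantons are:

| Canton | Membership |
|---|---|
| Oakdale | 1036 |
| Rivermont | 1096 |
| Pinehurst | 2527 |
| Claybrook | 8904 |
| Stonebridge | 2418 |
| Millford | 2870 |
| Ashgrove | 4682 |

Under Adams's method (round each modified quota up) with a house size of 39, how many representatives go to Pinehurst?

Standard divisor 23533/39 ≈ 603.41; standard quotas: Oakdale 1.717, Rivermont 1.816, Pinehurst 4.188, Claybrook 14.756, Stonebridge 4.007, Millford 4.756, Ashgrove 7.759.
Rounding up gives 2, 2, 5, 15, 5, 5, 8 = 42 seats, so the divisor must be adjusted.
With modified divisor 650: modified quotas Oakdale 1.594, Rivermont 1.686, Pinehurst 3.888, Claybrook 13.698, Stonebridge 3.720, Millford 4.415, Ashgrove 7.203.
Rounding up: Oakdale 2, Rivermont 2, Pinehurst 4, Claybrook 14, Stonebridge 4, Millford 5, Ashgrove 8 (total 39).
Pinehurst receives 4.

4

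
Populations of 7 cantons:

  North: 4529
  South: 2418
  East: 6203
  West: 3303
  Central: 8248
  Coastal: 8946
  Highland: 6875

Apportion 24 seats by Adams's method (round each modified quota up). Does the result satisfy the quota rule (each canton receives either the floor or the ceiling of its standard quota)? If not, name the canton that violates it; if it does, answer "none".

none

Standard quotas: North 2.682, South 1.432, East 3.674, West 1.956, Central 4.885, Coastal 5.298, Highland 4.072.
Adams allocation: North 3, South 2, East 4, West 2, Central 4, Coastal 5, Highland 4.
Every allocation lies between the lower and upper quota.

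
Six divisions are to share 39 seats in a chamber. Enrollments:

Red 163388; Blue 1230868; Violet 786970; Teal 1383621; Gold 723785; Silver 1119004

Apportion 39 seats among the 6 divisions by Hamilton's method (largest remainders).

Red 1, Blue 9, Violet 6, Teal 10, Gold 5, Silver 8

Total 5407636; standard divisor 5407636/39 ≈ 138657.333.
Standard quotas: Red 1.1784, Blue 8.8770, Violet 5.6756, Teal 9.9787, Gold 5.2200, Silver 8.0703.
Lower quotas: Red 1, Blue 8, Violet 5, Teal 9, Gold 5, Silver 8 (sum 36, leaving 3 seats).
Remainders in descending order: Teal 0.9787, Blue 0.8770, Violet 0.6756, Gold 0.2200, Red 0.1784, Silver 0.0703.
The surplus seats go to Teal, Blue, Violet.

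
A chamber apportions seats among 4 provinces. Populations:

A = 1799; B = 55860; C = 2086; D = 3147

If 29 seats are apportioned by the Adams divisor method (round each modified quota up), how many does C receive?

Standard divisor 62892/29 ≈ 2168.69; standard quotas: A 0.830, B 25.757, C 0.962, D 1.451.
Rounding up gives 1, 26, 1, 2 = 30 seats, so the divisor must be adjusted.
With modified divisor 2300: modified quotas A 0.782, B 24.287, C 0.907, D 1.368.
Rounding up: A 1, B 25, C 1, D 2 (total 29).
C receives 1.

1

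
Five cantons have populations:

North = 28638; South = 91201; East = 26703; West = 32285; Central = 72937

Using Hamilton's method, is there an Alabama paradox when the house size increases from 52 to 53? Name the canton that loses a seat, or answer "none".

none

At 52 seats: North 6, South 19, East 5, West 7, Central 15.
At 53 seats: North 6, South 19, East 6, West 7, Central 15.
No canton's allocation decreased.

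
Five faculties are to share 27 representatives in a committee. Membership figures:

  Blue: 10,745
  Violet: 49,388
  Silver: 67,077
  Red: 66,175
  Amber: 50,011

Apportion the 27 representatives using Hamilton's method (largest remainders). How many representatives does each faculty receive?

Blue 1, Violet 6, Silver 7, Red 7, Amber 6

Total 243396; standard divisor 243396/27 ≈ 9014.667.
Standard quotas: Blue 1.1919, Violet 5.4786, Silver 7.4409, Red 7.3408, Amber 5.5477.
Lower quotas: Blue 1, Violet 5, Silver 7, Red 7, Amber 5 (sum 25, leaving 2 seats).
Remainders in descending order: Amber 0.5477, Violet 0.4786, Silver 0.4409, Red 0.3408, Blue 0.1919.
Largest remainders: Amber, Violet receive the extra seats.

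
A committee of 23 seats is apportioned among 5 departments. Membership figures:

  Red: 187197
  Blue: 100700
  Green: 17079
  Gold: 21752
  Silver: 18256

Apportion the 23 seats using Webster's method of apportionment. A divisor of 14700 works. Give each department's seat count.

Red 13; Blue 7; Green 1; Gold 1; Silver 1

With modified divisor 14700: modified quotas Red 12.734, Blue 6.850, Green 1.162, Gold 1.480, Silver 1.242.
Rounding to the nearest integer: Red 13, Blue 7, Green 1, Gold 1, Silver 1 (total 23).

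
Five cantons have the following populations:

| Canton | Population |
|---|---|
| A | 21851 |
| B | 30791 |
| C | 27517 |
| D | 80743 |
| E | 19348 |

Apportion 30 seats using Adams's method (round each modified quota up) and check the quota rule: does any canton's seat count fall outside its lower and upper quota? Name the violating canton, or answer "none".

none

Standard quotas: A 3.637, B 5.125, C 4.580, D 13.439, E 3.220.
Adams allocation: A 4, B 5, C 5, D 13, E 3.
Every allocation lies between the lower and upper quota.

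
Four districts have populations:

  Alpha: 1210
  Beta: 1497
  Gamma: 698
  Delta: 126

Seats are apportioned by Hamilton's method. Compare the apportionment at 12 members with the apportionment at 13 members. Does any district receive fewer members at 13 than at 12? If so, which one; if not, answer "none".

Delta

At 12 seats: Alpha 4, Beta 5, Gamma 2, Delta 1.
At 13 seats: Alpha 4, Beta 6, Gamma 3, Delta 0.
Delta drops from 1 to 0.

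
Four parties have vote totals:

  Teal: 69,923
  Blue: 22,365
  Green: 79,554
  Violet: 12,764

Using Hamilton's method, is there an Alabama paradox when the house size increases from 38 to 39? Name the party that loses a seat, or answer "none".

At 38 seats: Teal 14, Blue 5, Green 16, Violet 3.
At 39 seats: Teal 15, Blue 5, Green 17, Violet 2.
Violet drops from 3 to 2.

Violet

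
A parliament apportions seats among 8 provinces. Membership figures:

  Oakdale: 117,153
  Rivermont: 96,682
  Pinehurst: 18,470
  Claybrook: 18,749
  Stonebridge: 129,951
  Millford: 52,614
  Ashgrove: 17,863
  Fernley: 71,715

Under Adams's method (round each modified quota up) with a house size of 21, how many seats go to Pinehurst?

Standard divisor 523197/21 ≈ 24914.143; standard quotas: Oakdale 4.702, Rivermont 3.881, Pinehurst 0.741, Claybrook 0.753, Stonebridge 5.216, Millford 2.112, Ashgrove 0.717, Fernley 2.878.
Rounding up gives 5, 4, 1, 1, 6, 3, 1, 3 = 24 seats, so the divisor must be adjusted.
With modified divisor 30800: modified quotas Oakdale 3.804, Rivermont 3.139, Pinehurst 0.600, Claybrook 0.609, Stonebridge 4.219, Millford 1.708, Ashgrove 0.580, Fernley 2.328.
Rounding up: Oakdale 4, Rivermont 4, Pinehurst 1, Claybrook 1, Stonebridge 5, Millford 2, Ashgrove 1, Fernley 3 (total 21).
Pinehurst receives 1.

1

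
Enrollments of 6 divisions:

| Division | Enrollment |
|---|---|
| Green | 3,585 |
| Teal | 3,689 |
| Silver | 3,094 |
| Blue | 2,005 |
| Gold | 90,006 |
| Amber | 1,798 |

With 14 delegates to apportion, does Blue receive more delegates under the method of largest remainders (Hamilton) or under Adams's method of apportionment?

Adams

Hamilton: Green 1, Teal 1, Silver 0, Blue 0, Gold 12, Amber 0.
Adams: Green 1, Teal 1, Silver 1, Blue 1, Gold 9, Amber 1.
Blue gets 0 under Hamilton and 1 under Adams.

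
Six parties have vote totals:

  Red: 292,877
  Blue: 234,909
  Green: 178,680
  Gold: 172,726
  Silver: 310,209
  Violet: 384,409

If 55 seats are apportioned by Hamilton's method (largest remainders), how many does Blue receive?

8

Standard divisor: 1573810 ÷ 55 ≈ 28614.727.
Standard quotas: Red 10.2352, Blue 8.2094, Green 6.2443, Gold 6.0363, Silver 10.8409, Violet 13.4340.
Lower quotas: Red 10, Blue 8, Green 6, Gold 6, Silver 10, Violet 13 (sum 53, leaving 2 seats).
Remainders in descending order: Silver 0.8409, Violet 0.4340, Green 0.2443, Red 0.2352, Blue 0.2094, Gold 0.0363.
The surplus seats go to Silver, Violet.
Blue receives 8.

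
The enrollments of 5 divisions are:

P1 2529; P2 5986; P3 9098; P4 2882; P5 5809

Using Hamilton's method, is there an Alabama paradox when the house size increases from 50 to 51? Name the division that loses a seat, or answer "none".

At 50 seats: P1 5, P2 11, P3 17, P4 6, P5 11.
At 51 seats: P1 5, P2 12, P3 18, P4 5, P5 11.
P4 drops from 6 to 5.

P4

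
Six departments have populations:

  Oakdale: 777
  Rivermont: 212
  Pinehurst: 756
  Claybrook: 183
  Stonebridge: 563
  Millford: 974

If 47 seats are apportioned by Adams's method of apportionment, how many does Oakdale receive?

10

Standard divisor 3465/47 ≈ 73.723; standard quotas: Oakdale 10.539, Rivermont 2.876, Pinehurst 10.255, Claybrook 2.482, Stonebridge 7.637, Millford 13.212.
Rounding up gives 11, 3, 11, 3, 8, 14 = 50 seats, so the divisor must be adjusted.
With modified divisor 80: modified quotas Oakdale 9.713, Rivermont 2.650, Pinehurst 9.450, Claybrook 2.288, Stonebridge 7.037, Millford 12.175.
Rounding up: Oakdale 10, Rivermont 3, Pinehurst 10, Claybrook 3, Stonebridge 8, Millford 13 (total 47).
Oakdale receives 10.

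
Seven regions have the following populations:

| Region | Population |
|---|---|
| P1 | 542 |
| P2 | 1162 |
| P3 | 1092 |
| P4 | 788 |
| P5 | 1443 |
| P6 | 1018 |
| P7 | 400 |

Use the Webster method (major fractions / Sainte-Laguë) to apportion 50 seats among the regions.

Standard divisor 6445/50 ≈ 128.9; standard quotas: P1 4.205, P2 9.015, P3 8.472, P4 6.113, P5 11.195, P6 7.898, P7 3.103.
Rounding to the nearest integer gives 4, 9, 8, 6, 11, 8, 3 = 49 seats, so the divisor must be adjusted.
With modified divisor 127: modified quotas P1 4.268, P2 9.150, P3 8.598, P4 6.205, P5 11.362, P6 8.016, P7 3.150.
Rounding to the nearest integer: P1 4, P2 9, P3 9, P4 6, P5 11, P6 8, P7 3 (total 50).

P1=4, P2=9, P3=9, P4=6, P5=11, P6=8, P7=3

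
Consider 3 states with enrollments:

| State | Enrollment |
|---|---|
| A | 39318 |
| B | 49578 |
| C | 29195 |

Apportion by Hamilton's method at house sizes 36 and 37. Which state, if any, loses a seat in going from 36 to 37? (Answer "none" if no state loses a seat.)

At 36 seats: A 12, B 15, C 9.
At 37 seats: A 12, B 16, C 9.
No state's allocation decreased.

none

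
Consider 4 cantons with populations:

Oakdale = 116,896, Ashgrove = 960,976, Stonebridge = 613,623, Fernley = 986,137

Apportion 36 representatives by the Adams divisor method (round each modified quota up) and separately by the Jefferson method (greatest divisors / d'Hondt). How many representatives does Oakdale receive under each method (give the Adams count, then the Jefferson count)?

Adams: Oakdale 2, Ashgrove 13, Stonebridge 8, Fernley 13.
Jefferson: Oakdale 1, Ashgrove 13, Stonebridge 8, Fernley 14.
Oakdale gets 2 under Adams and 1 under Jefferson.

2 and 1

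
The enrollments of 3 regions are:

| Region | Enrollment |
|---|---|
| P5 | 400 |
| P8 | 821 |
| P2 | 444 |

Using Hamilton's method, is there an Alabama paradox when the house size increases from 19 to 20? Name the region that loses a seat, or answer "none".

At 19 seats: P5 5, P8 9, P2 5.
At 20 seats: P5 5, P8 10, P2 5.
No region's allocation decreased.

none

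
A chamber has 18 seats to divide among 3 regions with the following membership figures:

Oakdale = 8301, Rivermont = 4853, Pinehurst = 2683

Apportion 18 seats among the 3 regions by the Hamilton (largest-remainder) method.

Total 15837; standard divisor 15837/18 ≈ 879.833.
Standard quotas: Oakdale 9.4347, Rivermont 5.5158, Pinehurst 3.0494.
Lower quotas: Oakdale 9, Rivermont 5, Pinehurst 3 (sum 17, leaving 1 seat).
Remainders in descending order: Rivermont 0.5158, Oakdale 0.4347, Pinehurst 0.0494.
Largest remainder: Rivermont receives the extra seat.

Oakdale: 9; Rivermont: 6; Pinehurst: 3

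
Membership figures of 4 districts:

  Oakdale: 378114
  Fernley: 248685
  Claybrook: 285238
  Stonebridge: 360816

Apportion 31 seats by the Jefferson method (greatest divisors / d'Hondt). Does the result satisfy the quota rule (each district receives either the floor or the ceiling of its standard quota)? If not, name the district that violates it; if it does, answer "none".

none

Standard quotas: Oakdale 9.209, Fernley 6.057, Claybrook 6.947, Stonebridge 8.788.
Jefferson allocation: Oakdale 9, Fernley 6, Claybrook 7, Stonebridge 9.
Every allocation lies between the lower and upper quota.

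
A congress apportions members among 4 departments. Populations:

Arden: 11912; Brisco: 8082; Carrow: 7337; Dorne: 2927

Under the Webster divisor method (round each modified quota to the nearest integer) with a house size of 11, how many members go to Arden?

Standard divisor 30258/11 ≈ 2750.727; standard quotas: Arden 4.330, Brisco 2.938, Carrow 2.667, Dorne 1.064.
Rounding to the nearest integer gives Arden 4, Brisco 3, Carrow 3, Dorne 1 — total 11, matching the house size, so no adjustment is needed.
Arden receives 4.

4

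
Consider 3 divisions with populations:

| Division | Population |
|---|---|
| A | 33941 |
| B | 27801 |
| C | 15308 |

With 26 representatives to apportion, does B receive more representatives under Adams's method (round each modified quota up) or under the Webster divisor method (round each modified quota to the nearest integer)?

Adams: A 11, B 10, C 5.
Webster: A 12, B 9, C 5.
B gets 10 under Adams and 9 under Webster.

Adams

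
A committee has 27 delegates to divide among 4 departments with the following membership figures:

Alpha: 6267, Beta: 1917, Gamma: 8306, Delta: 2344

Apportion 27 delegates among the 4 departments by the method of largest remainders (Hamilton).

Alpha 9; Beta 3; Gamma 12; Delta 3

Standard divisor: 18834 ÷ 27 ≈ 697.556.
Standard quotas: Alpha 8.9842, Beta 2.7482, Gamma 11.9073, Delta 3.3603.
Lower quotas: Alpha 8, Beta 2, Gamma 11, Delta 3 (sum 24, leaving 3 seats).
Remainders in descending order: Alpha 0.9842, Gamma 0.9073, Beta 0.7482, Delta 0.3603.
The surplus seats go to Alpha, Gamma, Beta.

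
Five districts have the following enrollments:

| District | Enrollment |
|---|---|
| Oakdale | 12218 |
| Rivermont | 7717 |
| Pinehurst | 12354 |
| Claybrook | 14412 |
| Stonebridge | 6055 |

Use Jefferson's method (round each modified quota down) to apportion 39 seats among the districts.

Standard divisor 52756/39 ≈ 1352.718; standard quotas: Oakdale 9.032, Rivermont 5.705, Pinehurst 9.133, Claybrook 10.654, Stonebridge 4.476.
Rounding down gives 9, 5, 9, 10, 4 = 37 seats, so the divisor must be adjusted.
With modified divisor 1260: modified quotas Oakdale 9.697, Rivermont 6.125, Pinehurst 9.805, Claybrook 11.438, Stonebridge 4.806.
Rounding down: Oakdale 9, Rivermont 6, Pinehurst 9, Claybrook 11, Stonebridge 4 (total 39).

Oakdale: 9; Rivermont: 6; Pinehurst: 9; Claybrook: 11; Stonebridge: 4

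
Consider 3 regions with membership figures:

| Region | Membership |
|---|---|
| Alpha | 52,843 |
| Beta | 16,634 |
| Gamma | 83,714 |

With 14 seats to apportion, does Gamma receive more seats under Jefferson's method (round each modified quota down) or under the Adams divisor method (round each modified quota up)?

Jefferson: Alpha 5, Beta 1, Gamma 8.
Adams: Alpha 5, Beta 2, Gamma 7.
Gamma gets 8 under Jefferson and 7 under Adams.

Jefferson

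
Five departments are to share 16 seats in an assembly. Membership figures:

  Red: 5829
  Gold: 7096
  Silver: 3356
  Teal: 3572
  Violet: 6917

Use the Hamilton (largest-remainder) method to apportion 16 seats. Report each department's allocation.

The standard divisor is 26770/16 ≈ 1673.125.
Standard quotas: Red 3.4839, Gold 4.2412, Silver 2.0058, Teal 2.1349, Violet 4.1342.
Lower quotas: Red 3, Gold 4, Silver 2, Teal 2, Violet 4 (sum 15, leaving 1 seat).
Remainders in descending order: Red 0.4839, Gold 0.2412, Teal 0.1349, Violet 0.1342, Silver 0.0058.
The surplus seat goes to Red.

Red: 4, Gold: 4, Silver: 2, Teal: 2, Violet: 4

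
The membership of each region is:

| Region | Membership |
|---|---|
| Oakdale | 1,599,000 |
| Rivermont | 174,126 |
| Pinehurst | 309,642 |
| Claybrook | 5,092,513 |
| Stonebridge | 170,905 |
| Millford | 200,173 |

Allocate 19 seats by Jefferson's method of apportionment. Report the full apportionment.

Standard divisor 7546359/19 ≈ 397176.789; standard quotas: Oakdale 4.026, Rivermont 0.438, Pinehurst 0.780, Claybrook 12.822, Stonebridge 0.430, Millford 0.504.
Rounding down gives 4, 0, 0, 12, 0, 0 = 16 seats, so the divisor must be adjusted.
With modified divisor 329700: modified quotas Oakdale 4.850, Rivermont 0.528, Pinehurst 0.939, Claybrook 15.446, Stonebridge 0.518, Millford 0.607.
Rounding down: Oakdale 4, Rivermont 0, Pinehurst 0, Claybrook 15, Stonebridge 0, Millford 0 (total 19).

Oakdale 4, Rivermont 0, Pinehurst 0, Claybrook 15, Stonebridge 0, Millford 0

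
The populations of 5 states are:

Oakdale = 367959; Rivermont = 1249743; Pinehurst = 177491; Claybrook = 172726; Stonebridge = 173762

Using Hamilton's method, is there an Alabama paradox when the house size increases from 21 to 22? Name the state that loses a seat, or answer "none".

At 21 seats: Oakdale 3, Rivermont 12, Pinehurst 2, Claybrook 2, Stonebridge 2.
At 22 seats: Oakdale 4, Rivermont 13, Pinehurst 2, Claybrook 1, Stonebridge 2.
Claybrook drops from 2 to 1.

Claybrook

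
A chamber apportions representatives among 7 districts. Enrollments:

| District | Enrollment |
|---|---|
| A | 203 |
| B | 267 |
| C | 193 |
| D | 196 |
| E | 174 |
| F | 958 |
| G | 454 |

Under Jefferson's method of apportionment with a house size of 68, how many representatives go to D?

5

Standard divisor 2445/68 ≈ 35.956; standard quotas: A 5.646, B 7.426, C 5.368, D 5.451, E 4.839, F 26.644, G 12.627.
Rounding down gives 5, 7, 5, 5, 4, 26, 12 = 64 seats, so the divisor must be adjusted.
With modified divisor 34: modified quotas A 5.971, B 7.853, C 5.676, D 5.765, E 5.118, F 28.176, G 13.353.
Rounding down: A 5, B 7, C 5, D 5, E 5, F 28, G 13 (total 68).
D receives 5.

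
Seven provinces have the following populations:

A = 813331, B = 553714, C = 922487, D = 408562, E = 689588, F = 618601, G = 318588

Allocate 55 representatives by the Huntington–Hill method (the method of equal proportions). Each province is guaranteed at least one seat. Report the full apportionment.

With divisor 78920: modified quotas A 10.306, B 7.016, C 11.689, D 5.177, E 8.738, F 7.838, G 4.037.
Geometric-mean thresholds: A √(10·11)=10.488, B √(7·8)=7.483, C √(11·12)=11.489, D √(5·6)=5.477, E √(8·9)=8.485, F √(7·8)=7.483, G √(4·5)=4.472.
Each quota rounded against its threshold gives A 10, B 7, C 12, D 5, E 9, F 8, G 4 (total 55).

A=10, B=7, C=12, D=5, E=9, F=8, G=4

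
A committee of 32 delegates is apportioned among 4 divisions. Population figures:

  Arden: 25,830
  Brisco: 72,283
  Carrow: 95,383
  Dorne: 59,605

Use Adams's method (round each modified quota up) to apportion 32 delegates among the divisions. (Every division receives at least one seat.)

Arden 4, Brisco 9, Carrow 12, Dorne 7

Standard divisor 253101/32 ≈ 7909.406; standard quotas: Arden 3.266, Brisco 9.139, Carrow 12.059, Dorne 7.536.
Rounding up gives 4, 10, 13, 8 = 35 seats, so the divisor must be adjusted.
With modified divisor 8543.5: modified quotas Arden 3.023, Brisco 8.461, Carrow 11.164, Dorne 6.977.
Rounding up: Arden 4, Brisco 9, Carrow 12, Dorne 7 (total 32).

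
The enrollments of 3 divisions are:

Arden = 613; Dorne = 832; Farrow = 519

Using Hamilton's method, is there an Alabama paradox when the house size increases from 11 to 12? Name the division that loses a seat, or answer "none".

At 11 seats: Arden 3, Dorne 5, Farrow 3.
At 12 seats: Arden 4, Dorne 5, Farrow 3.
No division's allocation decreased.

none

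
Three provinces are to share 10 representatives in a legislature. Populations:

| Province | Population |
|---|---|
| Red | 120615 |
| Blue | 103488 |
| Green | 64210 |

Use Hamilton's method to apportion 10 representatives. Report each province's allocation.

Red 4, Blue 4, Green 2

Standard divisor: 288313 ÷ 10 ≈ 28831.3.
Standard quotas: Red 4.1835, Blue 3.5894, Green 2.2271.
Lower quotas: Red 4, Blue 3, Green 2 (sum 9, leaving 1 seat).
Remainders in descending order: Blue 0.5894, Green 0.2271, Red 0.1835.
Largest remainder: Blue receives the extra seat.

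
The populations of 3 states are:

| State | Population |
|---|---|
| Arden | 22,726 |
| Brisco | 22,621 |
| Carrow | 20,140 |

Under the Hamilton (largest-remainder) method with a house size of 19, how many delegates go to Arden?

7

Standard divisor: 65487 ÷ 19 ≈ 3446.684.
Standard quotas: Arden 6.5936, Brisco 6.5631, Carrow 5.8433.
Lower quotas: Arden 6, Brisco 6, Carrow 5 (sum 17, leaving 2 seats).
Remainders in descending order: Carrow 0.8433, Arden 0.5936, Brisco 0.5631.
Largest remainders: Carrow, Arden receive the extra seats.
Arden receives 7.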